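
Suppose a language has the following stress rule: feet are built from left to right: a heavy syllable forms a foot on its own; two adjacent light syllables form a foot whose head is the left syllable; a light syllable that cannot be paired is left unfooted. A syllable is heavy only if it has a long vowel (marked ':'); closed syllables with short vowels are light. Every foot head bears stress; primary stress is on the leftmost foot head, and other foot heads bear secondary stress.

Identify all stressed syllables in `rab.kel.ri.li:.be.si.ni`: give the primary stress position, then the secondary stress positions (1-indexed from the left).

Weights: 1 rab L, 2 kel L, 3 ri L, 4 li: H, 5 be L, 6 si L, 7 ni L.
Parse left to right (heavy = foot alone; LL = one foot; stranded L unfooted): (ˈrab.kel) ri (ˈli:) (ˈbe.si) ni.
Foot heads: 1, 4, 5.
Primary stress on the leftmost head = syllable 1.
Secondary stress on 4, 5: ˈrab.kel.ri.ˌli:.ˌbe.si.ni.

primary 1, secondary 4, 5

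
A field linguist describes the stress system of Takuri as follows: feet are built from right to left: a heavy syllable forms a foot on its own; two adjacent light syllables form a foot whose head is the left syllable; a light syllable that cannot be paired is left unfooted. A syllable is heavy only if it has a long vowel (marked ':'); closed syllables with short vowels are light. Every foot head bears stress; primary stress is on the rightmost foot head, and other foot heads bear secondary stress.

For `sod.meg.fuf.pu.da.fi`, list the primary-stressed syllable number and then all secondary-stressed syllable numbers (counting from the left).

primary 5, secondary 1, 3

Weights: 1 sod L, 2 meg L, 3 fuf L, 4 pu L, 5 da L, 6 fi L.
Parse right to left (heavy = foot alone; LL = one foot; stranded L unfooted): (ˈsod.meg) (ˈfuf.pu) (ˈda.fi).
Foot heads: 1, 3, 5.
Primary stress on the rightmost head = syllable 5.
Secondary stress on 1, 3: ˌsod.meg.ˌfuf.pu.ˈda.fi.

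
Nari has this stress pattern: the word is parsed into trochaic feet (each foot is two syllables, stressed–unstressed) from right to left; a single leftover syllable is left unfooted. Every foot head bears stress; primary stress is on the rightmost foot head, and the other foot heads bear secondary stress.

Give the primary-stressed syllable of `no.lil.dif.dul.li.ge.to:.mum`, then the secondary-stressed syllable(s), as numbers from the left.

primary 7, secondary 1, 3, 5

Parse right to left into trochaic (ˈσσ) feet: (ˈno.lil) (ˈdif.dul) (ˈli.ge) (ˈto:.mum).
Foot heads (stressed positions): 1, 3, 5, 7.
End Rule Rightmost: primary stress on the rightmost head = syllable 7.
Secondary stress on 1, 3, 5: ˌno.lil.ˌdif.dul.ˌli.ge.ˈto:.mum.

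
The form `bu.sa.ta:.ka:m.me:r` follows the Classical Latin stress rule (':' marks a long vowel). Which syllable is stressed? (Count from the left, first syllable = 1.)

Classical Latin: stress the penult if heavy (long vowel or closed), else the antepenult.
Weights: 3 ta: H, 4 ka:m H, 5 me:r H.
The penult (syllable 4, ka:m) is heavy, so it takes stress.
Stress on syllable 4: bu.sa.ta:.ˈka:m.me:r.

4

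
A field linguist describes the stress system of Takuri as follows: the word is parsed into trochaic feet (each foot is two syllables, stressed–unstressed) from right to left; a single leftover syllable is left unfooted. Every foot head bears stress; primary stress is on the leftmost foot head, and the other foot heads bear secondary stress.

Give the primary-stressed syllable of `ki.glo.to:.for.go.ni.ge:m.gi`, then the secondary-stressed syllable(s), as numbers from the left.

Parse right to left into trochaic (ˈσσ) feet: (ˈki.glo) (ˈto:.for) (ˈgo.ni) (ˈge:m.gi).
Foot heads (stressed positions): 1, 3, 5, 7.
End Rule Leftmost: primary stress on the leftmost head = syllable 1.
Secondary stress on 3, 5, 7: ˈki.glo.ˌto:.for.ˌgo.ni.ˌge:m.gi.

primary 1, secondary 3, 5, 7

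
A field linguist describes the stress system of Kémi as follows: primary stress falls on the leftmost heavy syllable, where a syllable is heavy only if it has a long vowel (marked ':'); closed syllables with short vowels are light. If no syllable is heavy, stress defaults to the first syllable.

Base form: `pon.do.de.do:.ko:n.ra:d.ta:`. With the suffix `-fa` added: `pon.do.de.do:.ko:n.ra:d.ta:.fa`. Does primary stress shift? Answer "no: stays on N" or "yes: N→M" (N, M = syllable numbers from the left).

no: stays on 4

Base `pon.do.de.do:.ko:n.ra:d.ta:` (7 syllables):
  Weights: 1 pon L, 2 do L, 3 de L, 4 do: H, 5 ko:n H, 6 ra:d H, 7 ta: H.
  Heavy syllables in the domain: 4, 5, 6, 7. The leftmost is syllable 4 (do:).
  → primary stress on syllable 4.
Suffixed `pon.do.de.do:.ko:n.ra:d.ta:.fa` (8 syllables):
  Weights: 1 pon L, 2 do L, 3 de L, 4 do: H, 5 ko:n H, 6 ra:d H, 7 ta: H, 8 fa L.
  Heavy syllables in the domain: 4, 5, 6, 7. The leftmost is syllable 4 (do:).
  → primary stress on syllable 4.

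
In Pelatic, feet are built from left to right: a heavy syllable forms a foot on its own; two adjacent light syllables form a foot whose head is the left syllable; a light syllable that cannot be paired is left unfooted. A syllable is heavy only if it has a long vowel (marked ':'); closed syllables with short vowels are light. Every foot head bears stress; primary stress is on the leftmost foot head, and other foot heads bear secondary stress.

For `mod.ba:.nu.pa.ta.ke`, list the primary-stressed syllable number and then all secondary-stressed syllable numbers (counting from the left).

primary 2, secondary 3, 5

Weights: 1 mod L, 2 ba: H, 3 nu L, 4 pa L, 5 ta L, 6 ke L.
Parse left to right (heavy = foot alone; LL = one foot; stranded L unfooted): mod (ˈba:) (ˈnu.pa) (ˈta.ke).
Foot heads: 2, 3, 5.
Primary stress on the leftmost head = syllable 2.
Secondary stress on 3, 5: mod.ˈba:.ˌnu.pa.ˌta.ke.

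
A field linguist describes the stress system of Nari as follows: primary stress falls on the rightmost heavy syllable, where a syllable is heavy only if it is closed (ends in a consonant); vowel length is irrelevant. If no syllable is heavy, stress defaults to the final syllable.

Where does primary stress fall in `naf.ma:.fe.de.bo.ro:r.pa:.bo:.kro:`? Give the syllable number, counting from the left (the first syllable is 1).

Weights: 1 naf H, 2 ma: L, 3 fe L, 4 de L, 5 bo L, 6 ro:r H, 7 pa: L, 8 bo: L, 9 kro: L.
Heavy syllables in the domain: 1, 6. The rightmost is syllable 6 (ro:r).
Primary stress: syllable 6 → naf.ma:.fe.de.bo.ˈro:r.pa:.bo:.kro:.

6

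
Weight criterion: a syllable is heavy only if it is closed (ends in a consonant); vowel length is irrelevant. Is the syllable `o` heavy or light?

light

`o`: short vowel, open (no coda). Open (no coda) → light.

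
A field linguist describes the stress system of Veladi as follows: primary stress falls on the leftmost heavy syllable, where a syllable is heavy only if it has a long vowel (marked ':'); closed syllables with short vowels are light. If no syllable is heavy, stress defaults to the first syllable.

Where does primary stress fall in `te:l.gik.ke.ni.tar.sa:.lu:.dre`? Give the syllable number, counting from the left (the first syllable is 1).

Weights: 1 te:l H, 2 gik L, 3 ke L, 4 ni L, 5 tar L, 6 sa: H, 7 lu: H, 8 dre L.
Heavy syllables in the domain: 1, 6, 7. The leftmost is syllable 1 (te:l).
Primary stress: syllable 1 → ˈte:l.gik.ke.ni.tar.sa:.lu:.dre.

1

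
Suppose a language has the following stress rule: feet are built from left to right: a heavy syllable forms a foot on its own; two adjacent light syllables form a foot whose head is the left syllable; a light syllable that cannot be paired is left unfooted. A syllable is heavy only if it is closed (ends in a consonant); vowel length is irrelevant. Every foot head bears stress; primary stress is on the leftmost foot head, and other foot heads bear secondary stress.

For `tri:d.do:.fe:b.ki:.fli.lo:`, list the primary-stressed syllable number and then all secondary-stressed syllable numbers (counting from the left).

Weights: 1 tri:d H, 2 do: L, 3 fe:b H, 4 ki: L, 5 fli L, 6 lo: L.
Parse left to right (heavy = foot alone; LL = one foot; stranded L unfooted): (ˈtri:d) do: (ˈfe:b) (ˈki:.fli) lo:.
Foot heads: 1, 3, 4.
Primary stress on the leftmost head = syllable 1.
Secondary stress on 3, 4: ˈtri:d.do:.ˌfe:b.ˌki:.fli.lo:.

primary 1, secondary 3, 4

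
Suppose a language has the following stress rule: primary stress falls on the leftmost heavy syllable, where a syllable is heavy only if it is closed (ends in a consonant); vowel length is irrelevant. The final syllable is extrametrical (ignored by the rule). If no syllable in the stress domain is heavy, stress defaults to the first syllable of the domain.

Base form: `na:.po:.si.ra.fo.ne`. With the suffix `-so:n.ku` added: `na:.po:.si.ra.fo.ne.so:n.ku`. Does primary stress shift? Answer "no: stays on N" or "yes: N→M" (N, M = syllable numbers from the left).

yes: 1→7

Base `na:.po:.si.ra.fo.ne` (6 syllables):
  The final syllable (6, ne) is extrametrical; the stress domain is syllables 1–5.
  Weights: 1 na: L, 2 po: L, 3 si L, 4 ra L, 5 fo L.
  No heavy syllable in the domain; default to the first syllable of the domain = syllable 1.
  → primary stress on syllable 1.
Suffixed `na:.po:.si.ra.fo.ne.so:n.ku` (8 syllables):
  The final syllable (8, ku) is extrametrical; the stress domain is syllables 1–7.
  Weights: 1 na: L, 2 po: L, 3 si L, 4 ra L, 5 fo L, 6 ne L, 7 so:n H.
  Heavy syllables in the domain: 7. The leftmost is syllable 7 (so:n).
  → primary stress on syllable 7.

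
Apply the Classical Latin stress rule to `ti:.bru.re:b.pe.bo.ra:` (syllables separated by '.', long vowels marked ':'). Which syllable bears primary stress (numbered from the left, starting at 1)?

4

Classical Latin: stress the penult if heavy (long vowel or closed), else the antepenult.
Weights: 4 pe L, 5 bo L, 6 ra: H.
The penult (syllable 5, bo) is light, so stress falls on the antepenult (syllable 4, pe).
Stress on syllable 4: ti:.bru.re:b.ˈpe.bo.ra:.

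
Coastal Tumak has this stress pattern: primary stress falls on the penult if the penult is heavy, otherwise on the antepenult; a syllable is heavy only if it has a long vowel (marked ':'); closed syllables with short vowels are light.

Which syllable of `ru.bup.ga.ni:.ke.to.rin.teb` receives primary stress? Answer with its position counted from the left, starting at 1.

Weights: 6 to L, 7 rin L, 8 teb L.
The penult (syllable 7, rin) is light, so stress falls on the antepenult (syllable 6, to).
Primary stress: syllable 6 → ru.bup.ga.ni:.ke.ˈto.rin.teb.

6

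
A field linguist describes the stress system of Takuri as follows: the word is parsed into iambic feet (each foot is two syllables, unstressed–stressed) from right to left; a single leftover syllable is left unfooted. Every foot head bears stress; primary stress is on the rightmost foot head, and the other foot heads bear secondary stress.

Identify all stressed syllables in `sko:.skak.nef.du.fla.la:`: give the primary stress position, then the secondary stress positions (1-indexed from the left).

Parse right to left into iambic (σˈσ) feet: (sko:.ˈskak) (nef.ˈdu) (fla.ˈla:).
Foot heads (stressed positions): 2, 4, 6.
End Rule Rightmost: primary stress on the rightmost head = syllable 6.
Secondary stress on 2, 4: sko:.ˌskak.nef.ˌdu.fla.ˈla:.

primary 6, secondary 2, 4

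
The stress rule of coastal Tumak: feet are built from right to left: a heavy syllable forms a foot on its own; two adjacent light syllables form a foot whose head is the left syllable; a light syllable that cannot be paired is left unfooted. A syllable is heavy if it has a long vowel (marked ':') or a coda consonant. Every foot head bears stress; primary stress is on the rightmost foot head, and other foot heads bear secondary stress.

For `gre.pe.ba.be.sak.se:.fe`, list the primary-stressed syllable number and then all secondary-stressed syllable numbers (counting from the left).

Weights: 1 gre L, 2 pe L, 3 ba L, 4 be L, 5 sak H, 6 se: H, 7 fe L.
Parse right to left (heavy = foot alone; LL = one foot; stranded L unfooted): (ˈgre.pe) (ˈba.be) (ˈsak) (ˈse:) fe.
Foot heads: 1, 3, 5, 6.
Primary stress on the rightmost head = syllable 6.
Secondary stress on 1, 3, 5: ˌgre.pe.ˌba.be.ˌsak.ˈse:.fe.

primary 6, secondary 1, 3, 5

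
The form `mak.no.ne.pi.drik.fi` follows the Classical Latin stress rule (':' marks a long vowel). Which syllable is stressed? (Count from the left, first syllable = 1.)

Classical Latin: stress the penult if heavy (long vowel or closed), else the antepenult.
Weights: 4 pi L, 5 drik H, 6 fi L.
The penult (syllable 5, drik) is heavy, so it takes stress.
Stress on syllable 5: mak.no.ne.pi.ˈdrik.fi.

5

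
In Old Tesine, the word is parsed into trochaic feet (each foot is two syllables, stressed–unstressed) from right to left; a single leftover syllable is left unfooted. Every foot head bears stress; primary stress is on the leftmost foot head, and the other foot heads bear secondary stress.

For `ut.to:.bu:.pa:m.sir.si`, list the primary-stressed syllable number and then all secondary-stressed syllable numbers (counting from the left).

primary 1, secondary 3, 5

Parse right to left into trochaic (ˈσσ) feet: (ˈut.to:) (ˈbu:.pa:m) (ˈsir.si).
Foot heads (stressed positions): 1, 3, 5.
End Rule Leftmost: primary stress on the leftmost head = syllable 1.
Secondary stress on 3, 5: ˈut.to:.ˌbu:.pa:m.ˌsir.si.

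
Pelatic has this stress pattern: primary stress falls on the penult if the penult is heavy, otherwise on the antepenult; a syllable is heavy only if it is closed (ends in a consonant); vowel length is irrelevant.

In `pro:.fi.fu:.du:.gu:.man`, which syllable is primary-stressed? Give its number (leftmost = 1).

Weights: 4 du: L, 5 gu: L, 6 man H.
The penult (syllable 5, gu:) is light, so stress falls on the antepenult (syllable 4, du:).
Primary stress: syllable 4 → pro:.fi.fu:.ˈdu:.gu:.man.

4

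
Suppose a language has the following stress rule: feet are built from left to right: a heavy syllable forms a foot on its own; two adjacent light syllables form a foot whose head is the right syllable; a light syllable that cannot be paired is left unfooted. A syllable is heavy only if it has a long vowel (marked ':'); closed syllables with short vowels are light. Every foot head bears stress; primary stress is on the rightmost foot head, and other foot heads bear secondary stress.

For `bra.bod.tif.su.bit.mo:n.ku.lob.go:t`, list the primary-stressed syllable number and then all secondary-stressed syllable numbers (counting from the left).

primary 9, secondary 2, 4, 6, 8

Weights: 1 bra L, 2 bod L, 3 tif L, 4 su L, 5 bit L, 6 mo:n H, 7 ku L, 8 lob L, 9 go:t H.
Parse left to right (heavy = foot alone; LL = one foot; stranded L unfooted): (bra.ˈbod) (tif.ˈsu) bit (ˈmo:n) (ku.ˈlob) (ˈgo:t).
Foot heads: 2, 4, 6, 8, 9.
Primary stress on the rightmost head = syllable 9.
Secondary stress on 2, 4, 6, 8: bra.ˌbod.tif.ˌsu.bit.ˌmo:n.ku.ˌlob.ˈgo:t.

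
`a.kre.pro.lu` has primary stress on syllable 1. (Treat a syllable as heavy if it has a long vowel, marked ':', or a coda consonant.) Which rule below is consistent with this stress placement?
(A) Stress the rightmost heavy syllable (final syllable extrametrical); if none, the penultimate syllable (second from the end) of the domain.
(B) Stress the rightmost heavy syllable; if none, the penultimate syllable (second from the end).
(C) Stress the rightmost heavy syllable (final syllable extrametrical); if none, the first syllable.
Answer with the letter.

Rule A → syllable 2 (observed: 1).
Rule B → syllable 3 (observed: 1).
Rule C → syllable 1 ✓.

C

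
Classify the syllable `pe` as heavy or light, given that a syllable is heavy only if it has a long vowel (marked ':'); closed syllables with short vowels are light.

`pe`: short vowel, open (no coda). Short vowel → light.

light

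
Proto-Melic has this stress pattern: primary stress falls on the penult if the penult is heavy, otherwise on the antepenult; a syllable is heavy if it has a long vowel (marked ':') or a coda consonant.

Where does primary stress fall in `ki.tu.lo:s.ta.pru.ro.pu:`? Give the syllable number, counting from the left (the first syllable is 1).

5

Weights: 5 pru L, 6 ro L, 7 pu: H.
The penult (syllable 6, ro) is light, so stress falls on the antepenult (syllable 5, pru).
Primary stress: syllable 5 → ki.tu.lo:s.ta.ˈpru.ro.pu:.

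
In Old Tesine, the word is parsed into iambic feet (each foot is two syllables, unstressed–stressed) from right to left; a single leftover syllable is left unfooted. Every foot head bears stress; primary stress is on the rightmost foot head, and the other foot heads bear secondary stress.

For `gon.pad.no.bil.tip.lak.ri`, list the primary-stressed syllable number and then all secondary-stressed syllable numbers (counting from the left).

Parse right to left into iambic (σˈσ) feet: gon (pad.ˈno) (bil.ˈtip) (lak.ˈri). Syllable 1 is left unfooted.
Foot heads (stressed positions): 3, 5, 7.
End Rule Rightmost: primary stress on the rightmost head = syllable 7.
Secondary stress on 3, 5: gon.pad.ˌno.bil.ˌtip.lak.ˈri.

primary 7, secondary 3, 5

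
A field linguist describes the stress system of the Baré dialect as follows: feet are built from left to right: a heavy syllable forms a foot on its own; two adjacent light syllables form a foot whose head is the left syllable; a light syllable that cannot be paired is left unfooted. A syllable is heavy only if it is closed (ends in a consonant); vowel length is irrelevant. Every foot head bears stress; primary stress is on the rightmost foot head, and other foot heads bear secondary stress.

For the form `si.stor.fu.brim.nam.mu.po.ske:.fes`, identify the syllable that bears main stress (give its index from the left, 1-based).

Weights: 1 si L, 2 stor H, 3 fu L, 4 brim H, 5 nam H, 6 mu L, 7 po L, 8 ske: L, 9 fes H.
Parse left to right (heavy = foot alone; LL = one foot; stranded L unfooted): si (ˈstor) fu (ˈbrim) (ˈnam) (ˈmu.po) ske: (ˈfes).
Foot heads: 2, 4, 5, 6, 9.
Primary stress on the rightmost head = syllable 9.
Primary stress: syllable 9 → si.stor.fu.brim.nam.mu.po.ske:.ˈfes.

9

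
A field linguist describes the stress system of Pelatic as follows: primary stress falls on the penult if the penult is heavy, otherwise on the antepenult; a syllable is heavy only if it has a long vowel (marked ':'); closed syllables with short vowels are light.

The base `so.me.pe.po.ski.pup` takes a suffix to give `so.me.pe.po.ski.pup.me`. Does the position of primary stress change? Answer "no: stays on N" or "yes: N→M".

yes: 4→5

Base `so.me.pe.po.ski.pup` (6 syllables):
  Weights: 4 po L, 5 ski L, 6 pup L.
  The penult (syllable 5, ski) is light, so stress falls on the antepenult (syllable 4, po).
  → primary stress on syllable 4.
Suffixed `so.me.pe.po.ski.pup.me` (7 syllables):
  Weights: 5 ski L, 6 pup L, 7 me L.
  The penult (syllable 6, pup) is light, so stress falls on the antepenult (syllable 5, ski).
  → primary stress on syllable 5.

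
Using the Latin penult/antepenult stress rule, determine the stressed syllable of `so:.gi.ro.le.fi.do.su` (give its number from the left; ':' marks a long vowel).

5

Classical Latin: stress the penult if heavy (long vowel or closed), else the antepenult.
Weights: 5 fi L, 6 do L, 7 su L.
The penult (syllable 6, do) is light, so stress falls on the antepenult (syllable 5, fi).
Stress on syllable 5: so:.gi.ro.le.ˈfi.do.su.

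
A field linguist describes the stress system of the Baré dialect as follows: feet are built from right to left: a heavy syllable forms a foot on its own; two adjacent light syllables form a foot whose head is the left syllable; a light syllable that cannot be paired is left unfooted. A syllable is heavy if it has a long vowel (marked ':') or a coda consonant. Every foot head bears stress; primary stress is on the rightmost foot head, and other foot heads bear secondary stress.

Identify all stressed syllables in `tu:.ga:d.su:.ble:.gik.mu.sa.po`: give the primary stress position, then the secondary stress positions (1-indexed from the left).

Weights: 1 tu: H, 2 ga:d H, 3 su: H, 4 ble: H, 5 gik H, 6 mu L, 7 sa L, 8 po L.
Parse right to left (heavy = foot alone; LL = one foot; stranded L unfooted): (ˈtu:) (ˈga:d) (ˈsu:) (ˈble:) (ˈgik) mu (ˈsa.po).
Foot heads: 1, 2, 3, 4, 5, 7.
Primary stress on the rightmost head = syllable 7.
Secondary stress on 1, 2, 3, 4, 5: ˌtu:.ˌga:d.ˌsu:.ˌble:.ˌgik.mu.ˈsa.po.

primary 7, secondary 1, 2, 3, 4, 5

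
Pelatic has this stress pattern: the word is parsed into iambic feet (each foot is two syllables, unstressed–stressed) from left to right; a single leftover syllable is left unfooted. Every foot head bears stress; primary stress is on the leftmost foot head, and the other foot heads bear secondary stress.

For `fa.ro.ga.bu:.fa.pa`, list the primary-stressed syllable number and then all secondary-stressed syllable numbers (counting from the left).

Parse left to right into iambic (σˈσ) feet: (fa.ˈro) (ga.ˈbu:) (fa.ˈpa).
Foot heads (stressed positions): 2, 4, 6.
End Rule Leftmost: primary stress on the leftmost head = syllable 2.
Secondary stress on 4, 6: fa.ˈro.ga.ˌbu:.fa.ˌpa.

primary 2, secondary 4, 6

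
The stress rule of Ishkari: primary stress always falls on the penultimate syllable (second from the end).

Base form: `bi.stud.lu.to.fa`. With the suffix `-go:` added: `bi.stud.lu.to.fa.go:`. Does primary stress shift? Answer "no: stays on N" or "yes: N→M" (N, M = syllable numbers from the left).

Base `bi.stud.lu.to.fa` (5 syllables):
  The word has 5 syllables; the penultimate syllable (second from the end) is syllable 4 (to).
  → primary stress on syllable 4.
Suffixed `bi.stud.lu.to.fa.go:` (6 syllables):
  The word has 6 syllables; the penultimate syllable (second from the end) is syllable 5 (fa).
  → primary stress on syllable 5.

yes: 4→5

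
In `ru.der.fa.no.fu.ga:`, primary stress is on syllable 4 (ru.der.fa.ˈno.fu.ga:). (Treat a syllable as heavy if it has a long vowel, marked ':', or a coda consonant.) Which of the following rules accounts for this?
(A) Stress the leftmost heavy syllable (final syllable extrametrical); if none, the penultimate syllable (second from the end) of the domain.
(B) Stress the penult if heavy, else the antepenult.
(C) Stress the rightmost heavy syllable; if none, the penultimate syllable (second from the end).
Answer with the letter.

B

Rule A → syllable 2 (observed: 4).
Rule B → syllable 4 ✓.
Rule C → syllable 6 (observed: 4).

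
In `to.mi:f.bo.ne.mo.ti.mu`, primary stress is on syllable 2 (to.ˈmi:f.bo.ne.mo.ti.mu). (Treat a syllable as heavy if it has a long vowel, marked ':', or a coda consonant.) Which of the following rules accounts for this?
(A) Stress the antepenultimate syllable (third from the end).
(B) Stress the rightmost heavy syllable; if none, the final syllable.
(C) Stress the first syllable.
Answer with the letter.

B

Rule A → syllable 5 (observed: 2).
Rule B → syllable 2 ✓.
Rule C → syllable 1 (observed: 2).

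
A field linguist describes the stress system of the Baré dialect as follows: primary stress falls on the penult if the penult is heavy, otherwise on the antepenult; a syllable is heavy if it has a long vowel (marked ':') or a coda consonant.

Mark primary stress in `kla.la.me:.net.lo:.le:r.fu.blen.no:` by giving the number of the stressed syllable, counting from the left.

8

Weights: 7 fu L, 8 blen H, 9 no: H.
The penult (syllable 8, blen) is heavy, so it takes stress.
Primary stress: syllable 8 → kla.la.me:.net.lo:.le:r.fu.ˈblen.no:.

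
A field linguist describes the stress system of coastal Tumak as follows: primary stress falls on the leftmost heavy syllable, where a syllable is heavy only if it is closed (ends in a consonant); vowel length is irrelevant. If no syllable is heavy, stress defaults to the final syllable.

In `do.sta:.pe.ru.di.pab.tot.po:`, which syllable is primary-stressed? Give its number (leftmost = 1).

Weights: 1 do L, 2 sta: L, 3 pe L, 4 ru L, 5 di L, 6 pab H, 7 tot H, 8 po: L.
Heavy syllables in the domain: 6, 7. The leftmost is syllable 6 (pab).
Primary stress: syllable 6 → do.sta:.pe.ru.di.ˈpab.tot.po:.

6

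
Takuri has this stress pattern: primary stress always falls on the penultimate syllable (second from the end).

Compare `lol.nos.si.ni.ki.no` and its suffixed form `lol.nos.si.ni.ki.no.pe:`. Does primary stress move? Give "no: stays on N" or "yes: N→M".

Base `lol.nos.si.ni.ki.no` (6 syllables):
  The word has 6 syllables; the penultimate syllable (second from the end) is syllable 5 (ki).
  → primary stress on syllable 5.
Suffixed `lol.nos.si.ni.ki.no.pe:` (7 syllables):
  The word has 7 syllables; the penultimate syllable (second from the end) is syllable 6 (no).
  → primary stress on syllable 6.

yes: 5→6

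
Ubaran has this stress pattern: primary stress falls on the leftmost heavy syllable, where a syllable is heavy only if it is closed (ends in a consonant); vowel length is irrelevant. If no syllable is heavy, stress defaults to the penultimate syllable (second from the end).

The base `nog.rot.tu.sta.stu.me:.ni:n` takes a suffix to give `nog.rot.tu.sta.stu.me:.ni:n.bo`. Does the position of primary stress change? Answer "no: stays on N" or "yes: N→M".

Base `nog.rot.tu.sta.stu.me:.ni:n` (7 syllables):
  Weights: 1 nog H, 2 rot H, 3 tu L, 4 sta L, 5 stu L, 6 me: L, 7 ni:n H.
  Heavy syllables in the domain: 1, 2, 7. The leftmost is syllable 1 (nog).
  → primary stress on syllable 1.
Suffixed `nog.rot.tu.sta.stu.me:.ni:n.bo` (8 syllables):
  Weights: 1 nog H, 2 rot H, 3 tu L, 4 sta L, 5 stu L, 6 me: L, 7 ni:n H, 8 bo L.
  Heavy syllables in the domain: 1, 2, 7. The leftmost is syllable 1 (nog).
  → primary stress on syllable 1.

no: stays on 1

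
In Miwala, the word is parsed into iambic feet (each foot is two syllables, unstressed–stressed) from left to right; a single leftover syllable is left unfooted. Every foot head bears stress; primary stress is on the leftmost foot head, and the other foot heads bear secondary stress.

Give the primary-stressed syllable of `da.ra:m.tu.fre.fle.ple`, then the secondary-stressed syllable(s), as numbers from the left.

Parse left to right into iambic (σˈσ) feet: (da.ˈra:m) (tu.ˈfre) (fle.ˈple).
Foot heads (stressed positions): 2, 4, 6.
End Rule Leftmost: primary stress on the leftmost head = syllable 2.
Secondary stress on 4, 6: da.ˈra:m.tu.ˌfre.fle.ˌple.

primary 2, secondary 4, 6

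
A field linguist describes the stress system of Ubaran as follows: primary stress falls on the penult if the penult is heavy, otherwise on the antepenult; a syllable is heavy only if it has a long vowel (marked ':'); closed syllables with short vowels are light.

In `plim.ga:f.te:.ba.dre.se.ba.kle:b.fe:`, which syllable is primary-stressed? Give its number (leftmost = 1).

8

Weights: 7 ba L, 8 kle:b H, 9 fe: H.
The penult (syllable 8, kle:b) is heavy, so it takes stress.
Primary stress: syllable 8 → plim.ga:f.te:.ba.dre.se.ba.ˈkle:b.fe:.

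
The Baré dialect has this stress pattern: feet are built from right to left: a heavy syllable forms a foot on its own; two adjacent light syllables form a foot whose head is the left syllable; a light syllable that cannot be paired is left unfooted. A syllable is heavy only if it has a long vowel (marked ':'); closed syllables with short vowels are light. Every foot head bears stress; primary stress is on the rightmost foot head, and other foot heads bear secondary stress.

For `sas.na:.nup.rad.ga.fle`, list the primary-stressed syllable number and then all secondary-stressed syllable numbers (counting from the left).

Weights: 1 sas L, 2 na: H, 3 nup L, 4 rad L, 5 ga L, 6 fle L.
Parse right to left (heavy = foot alone; LL = one foot; stranded L unfooted): sas (ˈna:) (ˈnup.rad) (ˈga.fle).
Foot heads: 2, 3, 5.
Primary stress on the rightmost head = syllable 5.
Secondary stress on 2, 3: sas.ˌna:.ˌnup.rad.ˈga.fle.

primary 5, secondary 2, 3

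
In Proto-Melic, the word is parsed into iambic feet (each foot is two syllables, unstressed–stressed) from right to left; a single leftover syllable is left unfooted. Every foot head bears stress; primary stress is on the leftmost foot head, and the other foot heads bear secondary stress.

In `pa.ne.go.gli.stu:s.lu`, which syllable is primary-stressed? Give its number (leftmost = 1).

2

Parse right to left into iambic (σˈσ) feet: (pa.ˈne) (go.ˈgli) (stu:s.ˈlu).
Foot heads (stressed positions): 2, 4, 6.
End Rule Leftmost: primary stress on the leftmost head = syllable 2.
Primary stress: syllable 2 → pa.ˈne.go.gli.stu:s.lu.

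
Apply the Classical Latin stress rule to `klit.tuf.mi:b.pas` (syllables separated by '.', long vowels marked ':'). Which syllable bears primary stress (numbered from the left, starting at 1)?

3

Classical Latin: stress the penult if heavy (long vowel or closed), else the antepenult.
Weights: 2 tuf H, 3 mi:b H, 4 pas H.
The penult (syllable 3, mi:b) is heavy, so it takes stress.
Stress on syllable 3: klit.tuf.ˈmi:b.pas.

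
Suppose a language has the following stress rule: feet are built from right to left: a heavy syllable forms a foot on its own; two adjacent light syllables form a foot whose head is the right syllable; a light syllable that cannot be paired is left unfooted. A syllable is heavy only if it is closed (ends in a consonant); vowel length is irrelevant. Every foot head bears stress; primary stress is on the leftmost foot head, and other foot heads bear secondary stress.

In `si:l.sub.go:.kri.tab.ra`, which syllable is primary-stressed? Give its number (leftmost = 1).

1

Weights: 1 si:l H, 2 sub H, 3 go: L, 4 kri L, 5 tab H, 6 ra L.
Parse right to left (heavy = foot alone; LL = one foot; stranded L unfooted): (ˈsi:l) (ˈsub) (go:.ˈkri) (ˈtab) ra.
Foot heads: 1, 2, 4, 5.
Primary stress on the leftmost head = syllable 1.
Primary stress: syllable 1 → ˈsi:l.sub.go:.kri.tab.ra.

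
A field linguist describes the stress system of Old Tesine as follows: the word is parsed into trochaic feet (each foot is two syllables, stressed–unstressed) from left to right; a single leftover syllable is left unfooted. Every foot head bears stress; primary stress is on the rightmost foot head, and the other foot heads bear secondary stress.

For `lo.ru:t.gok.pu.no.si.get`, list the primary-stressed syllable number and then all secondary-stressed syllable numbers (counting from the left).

Parse left to right into trochaic (ˈσσ) feet: (ˈlo.ru:t) (ˈgok.pu) (ˈno.si) get. Syllable 7 is left unfooted.
Foot heads (stressed positions): 1, 3, 5.
End Rule Rightmost: primary stress on the rightmost head = syllable 5.
Secondary stress on 1, 3: ˌlo.ru:t.ˌgok.pu.ˈno.si.get.

primary 5, secondary 1, 3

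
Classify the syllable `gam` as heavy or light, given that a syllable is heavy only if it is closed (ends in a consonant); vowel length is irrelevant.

heavy

`gam`: short vowel, closed (coda /m/). Closed (coda /m/) → heavy.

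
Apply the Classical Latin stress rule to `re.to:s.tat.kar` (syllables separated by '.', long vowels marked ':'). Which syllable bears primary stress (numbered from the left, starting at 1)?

Classical Latin: stress the penult if heavy (long vowel or closed), else the antepenult.
Weights: 2 to:s H, 3 tat H, 4 kar H.
The penult (syllable 3, tat) is heavy, so it takes stress.
Stress on syllable 3: re.to:s.ˈtat.kar.

3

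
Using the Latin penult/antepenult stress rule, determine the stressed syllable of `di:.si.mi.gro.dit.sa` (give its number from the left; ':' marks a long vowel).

5

Classical Latin: stress the penult if heavy (long vowel or closed), else the antepenult.
Weights: 4 gro L, 5 dit H, 6 sa L.
The penult (syllable 5, dit) is heavy, so it takes stress.
Stress on syllable 5: di:.si.mi.gro.ˈdit.sa.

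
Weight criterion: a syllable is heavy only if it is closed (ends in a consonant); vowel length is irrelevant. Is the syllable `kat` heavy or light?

`kat`: short vowel, closed (coda /t/). Closed (coda /t/) → heavy.

heavy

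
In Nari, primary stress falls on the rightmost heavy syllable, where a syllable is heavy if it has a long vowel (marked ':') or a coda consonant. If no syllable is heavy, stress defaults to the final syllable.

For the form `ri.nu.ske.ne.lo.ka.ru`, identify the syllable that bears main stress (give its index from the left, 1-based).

7

Weights: 1 ri L, 2 nu L, 3 ske L, 4 ne L, 5 lo L, 6 ka L, 7 ru L.
No heavy syllable in the domain; default to the final syllable = syllable 7.
Primary stress: syllable 7 → ri.nu.ske.ne.lo.ka.ˈru.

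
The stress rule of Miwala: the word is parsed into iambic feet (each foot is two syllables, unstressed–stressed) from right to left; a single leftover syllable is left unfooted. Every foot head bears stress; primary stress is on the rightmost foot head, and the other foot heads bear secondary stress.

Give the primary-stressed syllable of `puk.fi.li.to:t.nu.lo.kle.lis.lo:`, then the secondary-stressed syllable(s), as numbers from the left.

primary 9, secondary 3, 5, 7

Parse right to left into iambic (σˈσ) feet: puk (fi.ˈli) (to:t.ˈnu) (lo.ˈkle) (lis.ˈlo:). Syllable 1 is left unfooted.
Foot heads (stressed positions): 3, 5, 7, 9.
End Rule Rightmost: primary stress on the rightmost head = syllable 9.
Secondary stress on 3, 5, 7: puk.fi.ˌli.to:t.ˌnu.lo.ˌkle.lis.ˈlo:.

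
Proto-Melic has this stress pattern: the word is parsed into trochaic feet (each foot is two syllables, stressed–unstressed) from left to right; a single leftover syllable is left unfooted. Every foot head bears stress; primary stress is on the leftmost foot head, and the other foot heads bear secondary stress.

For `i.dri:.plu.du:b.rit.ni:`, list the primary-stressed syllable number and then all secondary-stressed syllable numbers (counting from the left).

primary 1, secondary 3, 5

Parse left to right into trochaic (ˈσσ) feet: (ˈi.dri:) (ˈplu.du:b) (ˈrit.ni:).
Foot heads (stressed positions): 1, 3, 5.
End Rule Leftmost: primary stress on the leftmost head = syllable 1.
Secondary stress on 3, 5: ˈi.dri:.ˌplu.du:b.ˌrit.ni:.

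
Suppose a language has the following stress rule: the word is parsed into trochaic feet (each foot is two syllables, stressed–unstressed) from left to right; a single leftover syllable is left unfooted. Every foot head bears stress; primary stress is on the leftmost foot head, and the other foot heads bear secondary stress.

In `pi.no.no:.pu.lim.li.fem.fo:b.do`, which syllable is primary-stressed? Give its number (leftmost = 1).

Parse left to right into trochaic (ˈσσ) feet: (ˈpi.no) (ˈno:.pu) (ˈlim.li) (ˈfem.fo:b) do. Syllable 9 is left unfooted.
Foot heads (stressed positions): 1, 3, 5, 7.
End Rule Leftmost: primary stress on the leftmost head = syllable 1.
Primary stress: syllable 1 → ˈpi.no.no:.pu.lim.li.fem.fo:b.do.

1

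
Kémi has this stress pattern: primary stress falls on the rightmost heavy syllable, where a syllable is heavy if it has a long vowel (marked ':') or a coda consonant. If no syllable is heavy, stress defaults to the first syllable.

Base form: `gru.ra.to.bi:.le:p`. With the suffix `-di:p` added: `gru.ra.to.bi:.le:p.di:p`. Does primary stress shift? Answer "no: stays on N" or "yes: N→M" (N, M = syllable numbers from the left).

yes: 5→6

Base `gru.ra.to.bi:.le:p` (5 syllables):
  Weights: 1 gru L, 2 ra L, 3 to L, 4 bi: H, 5 le:p H.
  Heavy syllables in the domain: 4, 5. The rightmost is syllable 5 (le:p).
  → primary stress on syllable 5.
Suffixed `gru.ra.to.bi:.le:p.di:p` (6 syllables):
  Weights: 1 gru L, 2 ra L, 3 to L, 4 bi: H, 5 le:p H, 6 di:p H.
  Heavy syllables in the domain: 4, 5, 6. The rightmost is syllable 6 (di:p).
  → primary stress on syllable 6.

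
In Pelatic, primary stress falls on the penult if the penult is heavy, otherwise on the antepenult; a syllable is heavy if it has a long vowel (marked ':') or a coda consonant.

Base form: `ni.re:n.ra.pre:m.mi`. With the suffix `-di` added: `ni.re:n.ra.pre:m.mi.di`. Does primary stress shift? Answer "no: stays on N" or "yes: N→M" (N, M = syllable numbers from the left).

Base `ni.re:n.ra.pre:m.mi` (5 syllables):
  Weights: 3 ra L, 4 pre:m H, 5 mi L.
  The penult (syllable 4, pre:m) is heavy, so it takes stress.
  → primary stress on syllable 4.
Suffixed `ni.re:n.ra.pre:m.mi.di` (6 syllables):
  Weights: 4 pre:m H, 5 mi L, 6 di L.
  The penult (syllable 5, mi) is light, so stress falls on the antepenult (syllable 4, pre:m).
  → primary stress on syllable 4.

no: stays on 4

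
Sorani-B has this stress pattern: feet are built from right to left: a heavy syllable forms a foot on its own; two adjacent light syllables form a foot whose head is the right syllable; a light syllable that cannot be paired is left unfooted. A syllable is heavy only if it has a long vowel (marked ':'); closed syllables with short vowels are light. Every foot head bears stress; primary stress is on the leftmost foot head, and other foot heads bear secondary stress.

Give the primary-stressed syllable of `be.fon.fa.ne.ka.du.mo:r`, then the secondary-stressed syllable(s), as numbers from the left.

Weights: 1 be L, 2 fon L, 3 fa L, 4 ne L, 5 ka L, 6 du L, 7 mo:r H.
Parse right to left (heavy = foot alone; LL = one foot; stranded L unfooted): (be.ˈfon) (fa.ˈne) (ka.ˈdu) (ˈmo:r).
Foot heads: 2, 4, 6, 7.
Primary stress on the leftmost head = syllable 2.
Secondary stress on 4, 6, 7: be.ˈfon.fa.ˌne.ka.ˌdu.ˌmo:r.

primary 2, secondary 4, 6, 7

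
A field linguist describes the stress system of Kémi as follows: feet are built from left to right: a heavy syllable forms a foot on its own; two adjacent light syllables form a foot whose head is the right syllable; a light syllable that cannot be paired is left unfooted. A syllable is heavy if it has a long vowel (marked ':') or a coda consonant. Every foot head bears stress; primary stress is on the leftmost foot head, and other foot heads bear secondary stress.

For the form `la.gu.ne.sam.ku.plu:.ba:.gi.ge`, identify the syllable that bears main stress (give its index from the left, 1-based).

2

Weights: 1 la L, 2 gu L, 3 ne L, 4 sam H, 5 ku L, 6 plu: H, 7 ba: H, 8 gi L, 9 ge L.
Parse left to right (heavy = foot alone; LL = one foot; stranded L unfooted): (la.ˈgu) ne (ˈsam) ku (ˈplu:) (ˈba:) (gi.ˈge).
Foot heads: 2, 4, 6, 7, 9.
Primary stress on the leftmost head = syllable 2.
Primary stress: syllable 2 → la.ˈgu.ne.sam.ku.plu:.ba:.gi.ge.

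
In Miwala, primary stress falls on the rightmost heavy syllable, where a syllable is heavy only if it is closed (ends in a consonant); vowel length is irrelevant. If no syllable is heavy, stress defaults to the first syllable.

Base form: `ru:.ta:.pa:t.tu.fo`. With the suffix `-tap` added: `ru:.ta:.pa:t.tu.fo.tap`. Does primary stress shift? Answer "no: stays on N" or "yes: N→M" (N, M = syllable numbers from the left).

Base `ru:.ta:.pa:t.tu.fo` (5 syllables):
  Weights: 1 ru: L, 2 ta: L, 3 pa:t H, 4 tu L, 5 fo L.
  Heavy syllables in the domain: 3. The rightmost is syllable 3 (pa:t).
  → primary stress on syllable 3.
Suffixed `ru:.ta:.pa:t.tu.fo.tap` (6 syllables):
  Weights: 1 ru: L, 2 ta: L, 3 pa:t H, 4 tu L, 5 fo L, 6 tap H.
  Heavy syllables in the domain: 3, 6. The rightmost is syllable 6 (tap).
  → primary stress on syllable 6.

yes: 3→6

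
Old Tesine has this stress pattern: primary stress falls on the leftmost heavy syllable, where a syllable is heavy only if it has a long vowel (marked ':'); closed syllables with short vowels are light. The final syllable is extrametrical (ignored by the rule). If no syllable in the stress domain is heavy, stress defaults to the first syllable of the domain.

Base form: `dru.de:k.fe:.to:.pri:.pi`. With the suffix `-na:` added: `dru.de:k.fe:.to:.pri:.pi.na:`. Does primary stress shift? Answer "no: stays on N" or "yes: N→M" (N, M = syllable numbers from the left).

Base `dru.de:k.fe:.to:.pri:.pi` (6 syllables):
  The final syllable (6, pi) is extrametrical; the stress domain is syllables 1–5.
  Weights: 1 dru L, 2 de:k H, 3 fe: H, 4 to: H, 5 pri: H.
  Heavy syllables in the domain: 2, 3, 4, 5. The leftmost is syllable 2 (de:k).
  → primary stress on syllable 2.
Suffixed `dru.de:k.fe:.to:.pri:.pi.na:` (7 syllables):
  The final syllable (7, na:) is extrametrical; the stress domain is syllables 1–6.
  Weights: 1 dru L, 2 de:k H, 3 fe: H, 4 to: H, 5 pri: H, 6 pi L.
  Heavy syllables in the domain: 2, 3, 4, 5. The leftmost is syllable 2 (de:k).
  → primary stress on syllable 2.

no: stays on 2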